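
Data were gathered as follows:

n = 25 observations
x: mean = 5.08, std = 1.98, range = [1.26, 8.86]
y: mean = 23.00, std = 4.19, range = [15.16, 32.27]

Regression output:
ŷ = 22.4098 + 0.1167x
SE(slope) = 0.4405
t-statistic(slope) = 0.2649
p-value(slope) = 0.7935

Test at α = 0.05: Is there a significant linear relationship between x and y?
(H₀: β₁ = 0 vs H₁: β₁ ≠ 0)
Since p-value = 0.7935 ≥ α = 0.05, fail to reject H₀ — the slope is not significantly different from 0.

Hypothesis test for the slope coefficient:

H₀: β₁ = 0 (no linear relationship)
H₁: β₁ ≠ 0 (linear relationship exists)

Test statistic: t = β̂₁ / SE(β̂₁) = 0.1167 / 0.4405 = 0.2649

The p-value (0.7935) is the probability, under H₀, of a t-statistic at least as extreme as |t| = 0.2649 (two-sided, df = n − 2 = 23).

Decision rule: reject H₀ if p-value < α.
p-value = 0.7935 ≥ α = 0.05 → fail to reject H₀.

Conclusion: the linear association between x and y is not significant at the 5% level.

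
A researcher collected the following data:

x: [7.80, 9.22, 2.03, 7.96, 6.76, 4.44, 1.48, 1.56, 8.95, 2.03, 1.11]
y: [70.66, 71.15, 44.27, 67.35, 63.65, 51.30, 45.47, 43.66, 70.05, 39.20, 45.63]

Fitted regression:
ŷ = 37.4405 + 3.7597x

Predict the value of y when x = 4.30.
ŷ = 53.6072

x = 4.30 lies inside the observed range [1.11, 9.22], so the fitted equation applies directly:

ŷ = 37.4405 + 3.7597 × 4.30
ŷ = 37.4405 + 16.1667
ŷ = 53.6072

This is a point prediction; actual observations scatter around it by roughly the residual standard deviation.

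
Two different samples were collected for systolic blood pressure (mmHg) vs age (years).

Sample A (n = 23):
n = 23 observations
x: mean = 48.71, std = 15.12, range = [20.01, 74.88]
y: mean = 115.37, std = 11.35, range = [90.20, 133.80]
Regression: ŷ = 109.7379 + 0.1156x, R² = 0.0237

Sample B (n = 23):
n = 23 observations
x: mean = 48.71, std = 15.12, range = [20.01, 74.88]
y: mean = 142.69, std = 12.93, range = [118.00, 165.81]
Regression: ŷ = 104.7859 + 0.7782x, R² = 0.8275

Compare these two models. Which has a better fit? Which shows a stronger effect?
Model B has the better fit (R² = 0.8275 vs 0.0237). Model B shows the stronger effect (|β₁| = 0.7782 vs 0.1156).

Model Comparison:

Fit — compare R²:
- Model A: R² = 0.0237 → 2.37% of variance in blood pressure explained
- Model B: R² = 0.8275 → 82.75% of variance in blood pressure explained
- 0.8275 > 0.0237 → Model B has the better fit

Strength of effect — compare |β₁|:
- Model A: β₁ = 0.1156 → predicted blood pressure rises 0.1156 mmHg per additional year of age
- Model B: β₁ = 0.7782 → predicted blood pressure rises 0.7782 mmHg per additional year of age
- |0.1156| < |0.7782| → Model B shows the stronger marginal effect

Note: The two samples could reflect different populations, time periods, or measurement quality.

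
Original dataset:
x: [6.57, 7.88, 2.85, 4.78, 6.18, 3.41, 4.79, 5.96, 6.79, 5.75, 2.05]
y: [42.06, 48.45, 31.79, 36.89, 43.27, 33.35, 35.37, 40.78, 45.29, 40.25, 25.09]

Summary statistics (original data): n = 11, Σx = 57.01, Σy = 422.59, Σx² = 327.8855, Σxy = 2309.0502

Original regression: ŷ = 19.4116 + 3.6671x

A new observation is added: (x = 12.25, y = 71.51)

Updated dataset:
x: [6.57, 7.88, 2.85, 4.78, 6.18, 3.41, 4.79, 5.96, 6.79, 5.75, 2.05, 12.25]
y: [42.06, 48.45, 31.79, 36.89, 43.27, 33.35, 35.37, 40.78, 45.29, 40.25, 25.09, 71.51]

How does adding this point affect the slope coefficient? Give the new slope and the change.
Adding the point moves β₁ from 3.6671 to 4.2616, i.e. it increases by 0.5945 (+16.2%).

The new point has HIGH LEVERAGE: x = 12.25 is far from the original mean x̄ = 57.01/11 ≈ 5.18 (original range [2.05, 7.88]).

Step 1: Update the sums with the new point (n goes from 11 to 12)
Σx  = 57.01 + 12.25 = 69.26
Σy  = 422.59 + 71.51 = 494.10
Σx² = 327.8855 + 12.25² = 327.8855 + 150.0625 = 477.9480
Σxy = 2309.0502 + 12.25×71.51 = 2309.0502 + 875.9975 = 3185.0477

Step 2: Recompute the slope with b₁ = (nΣxy − ΣxΣy) / (nΣx² − (Σx)²)
Numerator   = 12×3185.0477 − 69.26×494.10 = 38220.5724 − 34221.3660 = 3999.2064
Denominator = 12×477.9480 − 69.26² = 5735.3760 − 4796.9476 = 938.4284
b₁(new) = 3999.2064 / 938.4284 = 4.2616

(Same formula on the original sums: (11×2309.0502 − 57.01×422.59) / (11×327.8855 − 57.01²) = 1307.6963 / 356.6004 = 3.6671, matching the given fit.)

Step 3: Change in slope
Δβ₁ = 4.2616 − 3.6671 = +0.5945
Relative change = +0.5945 / 3.6671 × 100% = +16.2%
→ the slope increases when the point is added.

A high-leverage point only changes the slope if it is off the original line; here y = 71.51 is above the original trend, so the slope increases.
In practice: investigate whether it comes from the same population as the rest of the sample.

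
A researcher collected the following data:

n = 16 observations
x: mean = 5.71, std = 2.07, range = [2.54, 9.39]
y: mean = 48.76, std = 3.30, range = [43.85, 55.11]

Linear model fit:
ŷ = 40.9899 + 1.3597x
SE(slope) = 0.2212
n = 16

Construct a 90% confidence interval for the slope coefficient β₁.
The 90% CI for β₁ is (0.9701, 1.7493)

Confidence interval for the slope:

The 90% CI for β₁ is: β̂₁ ± t*(α/2, n-2) × SE(β̂₁)

Step 1: Find critical t-value
- Confidence level = 0.9
- Degrees of freedom = n - 2 = 16 - 2 = 14
- t*(α/2, 14) = 1.7613

Step 2: Calculate margin of error
Margin = 1.7613 × 0.2212 = 0.3896

Step 3: Construct interval
CI = 1.3597 ± 0.3896
CI = (0.9701, 1.7493)

Interpretation: intervals built this way capture the true β₁ in 90% of repeated samples; here the plausible range for the per-unit effect of x on y is 0.9701 to 1.7493.
Since 0 is outside the interval, a two-sided test at α = 0.10 would reject H₀: β₁ = 0.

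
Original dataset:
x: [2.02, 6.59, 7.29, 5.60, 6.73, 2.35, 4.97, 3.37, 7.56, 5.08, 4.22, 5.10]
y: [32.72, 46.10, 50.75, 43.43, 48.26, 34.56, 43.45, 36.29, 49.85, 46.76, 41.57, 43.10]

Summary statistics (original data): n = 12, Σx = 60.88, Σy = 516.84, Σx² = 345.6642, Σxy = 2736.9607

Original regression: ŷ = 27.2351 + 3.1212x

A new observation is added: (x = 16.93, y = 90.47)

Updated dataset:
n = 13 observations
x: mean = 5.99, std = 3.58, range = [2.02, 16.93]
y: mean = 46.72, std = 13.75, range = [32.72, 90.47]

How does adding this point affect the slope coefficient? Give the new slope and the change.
Adding the point moves β₁ from 3.1212 to 3.8041, i.e. it increases by 0.6829 (+21.9%).

The new point has HIGH LEVERAGE: x = 16.93 is far from the original mean x̄ = 60.88/12 ≈ 5.07 (original range [2.02, 7.56]).

Step 1: Update the sums with the new point (n goes from 12 to 13)
Σx  = 60.88 + 16.93 = 77.81
Σy  = 516.84 + 90.47 = 607.31
Σx² = 345.6642 + 16.93² = 345.6642 + 286.6249 = 632.2891
Σxy = 2736.9607 + 16.93×90.47 = 2736.9607 + 1531.6571 = 4268.6178

Step 2: Recompute the slope with b₁ = (nΣxy − ΣxΣy) / (nΣx² − (Σx)²)
Numerator   = 13×4268.6178 − 77.81×607.31 = 55492.0314 − 47254.7911 = 8237.2403
Denominator = 13×632.2891 − 77.81² = 8219.7583 − 6054.3961 = 2165.3622
b₁(new) = 8237.2403 / 2165.3622 = 3.8041

(Same formula on the original sums: (12×2736.9607 − 60.88×516.84) / (12×345.6642 − 60.88²) = 1378.3092 / 441.5960 = 3.1212, matching the given fit.)

Step 3: Change in slope
Δβ₁ = 3.8041 − 3.1212 = +0.6829
Relative change = +0.6829 / 3.1212 × 100% = +21.9%
→ the slope increases when the point is added.

A high-leverage point only changes the slope if it is off the original line; here y = 90.47 is above the original trend, so the slope increases.
In practice: check such a point for data-entry or measurement error.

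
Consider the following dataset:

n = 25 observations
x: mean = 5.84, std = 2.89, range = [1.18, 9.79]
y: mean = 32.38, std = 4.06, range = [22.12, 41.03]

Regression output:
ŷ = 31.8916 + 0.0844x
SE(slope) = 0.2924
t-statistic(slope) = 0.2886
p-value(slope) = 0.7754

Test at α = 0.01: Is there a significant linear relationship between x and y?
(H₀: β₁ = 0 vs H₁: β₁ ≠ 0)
p-value = 0.7754 ≥ α = 0.01, so we fail to reject H₀. The relationship is not significant.

Hypothesis test for the slope coefficient:

H₀: β₁ = 0 (no linear relationship)
H₁: β₁ ≠ 0 (linear relationship exists)

Test statistic: t = β̂₁ / SE(β̂₁) = 0.0844 / 0.2924 = 0.2886

p = 0.7754: how often a slope estimate this far from 0 (in SE units) would arise by chance if β₁ were truly 0.

Decision rule: reject H₀ if p-value < α.
p-value = 0.7754 ≥ α = 0.01 → fail to reject H₀.

Conclusion: the linear association between x and y is not significant at the 1% level.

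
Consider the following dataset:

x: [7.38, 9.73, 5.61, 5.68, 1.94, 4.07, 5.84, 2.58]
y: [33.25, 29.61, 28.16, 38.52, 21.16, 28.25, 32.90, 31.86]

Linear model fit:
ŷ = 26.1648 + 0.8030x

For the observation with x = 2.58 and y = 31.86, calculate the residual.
Residual = 3.6235

The residual is the difference between the actual value and the predicted value:

Residual = y - ŷ

Step 1: Calculate predicted value
ŷ = 26.1648 + 0.8030 × 2.58
ŷ = 28.2365

Step 2: Calculate residual
Residual = 31.86 - 28.2365
Residual = 3.6235

Sign check: y > ŷ, so the point is above the line and the fit underestimates here.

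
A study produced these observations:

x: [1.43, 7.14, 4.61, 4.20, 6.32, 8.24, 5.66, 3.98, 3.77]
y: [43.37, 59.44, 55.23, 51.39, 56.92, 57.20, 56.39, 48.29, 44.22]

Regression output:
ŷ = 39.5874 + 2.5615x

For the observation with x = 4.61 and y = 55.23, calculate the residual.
Residual = 3.8341

The residual is the difference between the actual value and the predicted value:

Residual = y - ŷ

Step 1: Calculate predicted value
ŷ = 39.5874 + 2.5615 × 4.61
ŷ = 51.3959

Step 2: Calculate residual
Residual = 55.23 - 51.3959
Residual = 3.8341

Sign check: y > ŷ, so the point is above the line and the fit underestimates here.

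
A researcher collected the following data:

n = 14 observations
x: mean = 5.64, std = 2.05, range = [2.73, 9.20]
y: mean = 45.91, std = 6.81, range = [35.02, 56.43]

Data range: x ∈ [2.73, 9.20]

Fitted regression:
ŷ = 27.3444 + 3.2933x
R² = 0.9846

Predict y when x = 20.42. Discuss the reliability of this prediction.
ŷ = 94.5936, but this is extrapolation (above the data range [2.73, 9.20]) and may be unreliable.

Prediction calculation:
ŷ = 27.3444 + 3.2933 × 20.42
ŷ = 94.5936

Reliability:
- Data range: x ∈ [2.73, 9.20]
- Prediction point: x = 20.42 is 11.22 units above the observed range → this is EXTRAPOLATION, not interpolation

Why that matters here:
- Real relationships often flatten, saturate, or turn nonlinear at extremes
- R² describes fit only over the sampled x values; it says nothing about behaviour beyond them

Report the number if required, but flag clearly that it is an extrapolation.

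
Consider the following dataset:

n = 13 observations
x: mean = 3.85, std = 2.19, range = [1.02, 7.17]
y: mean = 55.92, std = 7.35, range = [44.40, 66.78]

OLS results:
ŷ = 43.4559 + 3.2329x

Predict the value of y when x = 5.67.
ŷ = 61.7864

Plug x = 5.67 into the fitted line:

ŷ = 43.4559 + 3.2329 × 5.67
ŷ = 43.4559 + 18.3305
ŷ = 61.7864

This is the fitted mean response at that x — an individual observation would come with a wider prediction interval.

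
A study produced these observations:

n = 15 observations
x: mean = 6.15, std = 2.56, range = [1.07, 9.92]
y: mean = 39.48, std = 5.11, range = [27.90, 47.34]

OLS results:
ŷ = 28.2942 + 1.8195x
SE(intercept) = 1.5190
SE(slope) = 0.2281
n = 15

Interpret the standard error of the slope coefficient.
The slope 1.8195 is pinned down to within about ±0.2281 (one SE) by these data — relative uncertainty 12.5%, i.e. precise.

What SE measures:
- The standard error quantifies the sampling variability of the coefficient estimate
- It is the estimated standard deviation of β̂₁ across hypothetical repeated samples of the same size
- Smaller SE → more precise estimate

Relative precision:
- SE / |β̂₁| = 0.2281 / 1.8195 = 12.5%
- Rule of thumb (under 20%: precise; 20% to under 50%: moderately precise; 50% or more: imprecise) → precise

Link to interval estimation: a confidence interval for β₁ is β̂₁ ± t* × 0.2281, so SE sets the half-width per unit of t*.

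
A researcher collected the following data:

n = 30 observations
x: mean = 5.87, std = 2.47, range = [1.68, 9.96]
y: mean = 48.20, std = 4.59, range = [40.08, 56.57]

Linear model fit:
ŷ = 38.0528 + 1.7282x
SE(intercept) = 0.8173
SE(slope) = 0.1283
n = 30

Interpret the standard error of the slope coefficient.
SE(β̂₁) = 0.1283 is the estimated standard deviation of the slope estimate across repeated samples; relative to β̂₁ = 1.7282 that is 7.4%, a precise estimate.

SE(β̂₁) = s / √Sxx, where s is the residual standard deviation and Sxx = Σ(x − x̄)². It is the yardstick for how far β̂₁ = 1.7282 could plausibly be from the true slope.

Relative precision:
- SE / |β̂₁| = 0.1283 / 1.7282 = 7.4%
- Rule of thumb (under 20%: precise; 20% to under 50%: moderately precise; 50% or more: imprecise) → precise

Rough 95% range (±2 SE): 1.7282 ± 0.2566 → (1.4716, 1.9848).

What drives SE(β̂₁): more residual scatter → larger SE; larger n (here n = 30) → smaller SE; wider spread of x values → smaller SE.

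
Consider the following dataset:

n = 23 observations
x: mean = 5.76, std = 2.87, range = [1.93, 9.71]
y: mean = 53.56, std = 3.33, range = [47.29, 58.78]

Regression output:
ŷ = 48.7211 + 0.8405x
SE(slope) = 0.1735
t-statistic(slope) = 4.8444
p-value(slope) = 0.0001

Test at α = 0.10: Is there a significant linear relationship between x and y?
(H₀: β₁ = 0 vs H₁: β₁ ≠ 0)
Since p-value = 0.0001 < α = 0.10, reject H₀ — the slope is significantly different from 0.

Hypothesis test for the slope coefficient:

H₀: β₁ = 0 (no linear relationship)
H₁: β₁ ≠ 0 (linear relationship exists)

Test statistic: t = β̂₁ / SE(β̂₁) = 0.8405 / 0.1735 = 4.8444

With df = 21, the two-sided p-value for |t| = 4.8444 is 0.0001.

Decision rule: reject H₀ if p-value < α.
p-value = 0.0001 < α = 0.10 → reject H₀.

There is sufficient evidence at the 10% significance level to conclude that a linear relationship exists between x and y.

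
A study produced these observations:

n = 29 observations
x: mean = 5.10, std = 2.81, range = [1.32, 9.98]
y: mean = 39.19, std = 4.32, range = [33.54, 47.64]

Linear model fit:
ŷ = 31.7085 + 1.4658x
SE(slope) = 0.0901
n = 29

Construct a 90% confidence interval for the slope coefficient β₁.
The 90% CI for β₁ is (1.3123, 1.6193)

Confidence interval for the slope:

The 90% CI for β₁ is: β̂₁ ± t*(α/2, n-2) × SE(β̂₁)

Step 1: Find critical t-value
- Confidence level = 0.9
- Degrees of freedom = n - 2 = 29 - 2 = 27
- t*(α/2, 27) = 1.7033

Step 2: Calculate margin of error
Margin = 1.7033 × 0.0901 = 0.1535

Step 3: Construct interval
CI = 1.4658 ± 0.1535
CI = (1.3123, 1.6193)

Interpretation: We are 90% confident that the true slope β₁ lies between 1.3123 and 1.6193.
The interval does not include 0, suggesting a significant linear relationship.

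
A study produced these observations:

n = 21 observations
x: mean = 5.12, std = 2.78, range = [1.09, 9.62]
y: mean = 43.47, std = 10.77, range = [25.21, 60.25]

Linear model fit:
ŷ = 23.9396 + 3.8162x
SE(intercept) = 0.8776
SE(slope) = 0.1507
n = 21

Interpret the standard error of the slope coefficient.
SE(slope) = 0.1507 measures the uncertainty in the estimated slope. The coefficient is estimated precisely (SE/|β̂₁| = 3.9%).

SE(β̂₁) = s / √Sxx, where s is the residual standard deviation and Sxx = Σ(x − x̄)². It is the yardstick for how far β̂₁ = 3.8162 could plausibly be from the true slope.

Relative precision:
- SE / |β̂₁| = 0.1507 / 3.8162 = 3.9%
- Rule of thumb (under 20%: precise; 20% to under 50%: moderately precise; 50% or more: imprecise) → precise

Link to the t-test: t = β̂₁ / SE(β̂₁) = 3.8162 / 0.1507 = 25.3232, the statistic for H₀: β₁ = 0.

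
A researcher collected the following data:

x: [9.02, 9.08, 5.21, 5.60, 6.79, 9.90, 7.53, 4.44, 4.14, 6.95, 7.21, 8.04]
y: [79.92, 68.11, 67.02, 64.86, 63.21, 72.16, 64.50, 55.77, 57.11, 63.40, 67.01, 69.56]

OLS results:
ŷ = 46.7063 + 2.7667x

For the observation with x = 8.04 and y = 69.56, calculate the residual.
Residual = 0.6094

The residual is the difference between the actual value and the predicted value:

Residual = y - ŷ

Step 1: Calculate predicted value
ŷ = 46.7063 + 2.7667 × 8.04
ŷ = 68.9506

Step 2: Calculate residual
Residual = 69.56 - 68.9506
Residual = 0.6094

Interpretation: the model underestimates the actual value by 0.6094 at this point (positive residual → observation lies above the fitted line).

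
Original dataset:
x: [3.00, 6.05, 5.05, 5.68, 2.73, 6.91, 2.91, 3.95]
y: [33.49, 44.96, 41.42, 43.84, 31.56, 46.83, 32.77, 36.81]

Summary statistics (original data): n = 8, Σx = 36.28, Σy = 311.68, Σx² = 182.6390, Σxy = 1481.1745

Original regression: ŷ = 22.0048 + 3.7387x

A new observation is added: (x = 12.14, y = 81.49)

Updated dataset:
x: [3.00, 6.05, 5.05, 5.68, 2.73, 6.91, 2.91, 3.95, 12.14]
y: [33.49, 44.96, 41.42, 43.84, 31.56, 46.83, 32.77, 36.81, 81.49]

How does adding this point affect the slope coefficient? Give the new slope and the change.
Adding the point moves β₁ from 3.7387 to 5.1095, i.e. it increases by 1.3708 (+36.7%).

The new point has HIGH LEVERAGE: x = 12.14 is far from the original mean x̄ = 36.28/8 ≈ 4.54 (original range [2.73, 6.91]).

Step 1: Update the sums with the new point (n goes from 8 to 9)
Σx  = 36.28 + 12.14 = 48.42
Σy  = 311.68 + 81.49 = 393.17
Σx² = 182.6390 + 12.14² = 182.6390 + 147.3796 = 330.0186
Σxy = 1481.1745 + 12.14×81.49 = 1481.1745 + 989.2886 = 2470.4631

Step 2: Recompute the slope with b₁ = (nΣxy − ΣxΣy) / (nΣx² − (Σx)²)
Numerator   = 9×2470.4631 − 48.42×393.17 = 22234.1679 − 19037.2914 = 3196.8765
Denominator = 9×330.0186 − 48.42² = 2970.1674 − 2344.4964 = 625.6710
b₁(new) = 3196.8765 / 625.6710 = 5.1095

(Same formula on the original sums: (8×1481.1745 − 36.28×311.68) / (8×182.6390 − 36.28²) = 541.6456 / 144.8736 = 3.7387, matching the given fit.)

Step 3: Change in slope
Δβ₁ = 5.1095 − 3.7387 = +1.3708
Relative change = +1.3708 / 3.7387 × 100% = +36.7%
→ the slope increases when the point is added.

A high-leverage point only changes the slope if it is off the original line; here y = 81.49 is above the original trend, so the slope increases.
In practice: investigate whether it comes from the same population as the rest of the sample.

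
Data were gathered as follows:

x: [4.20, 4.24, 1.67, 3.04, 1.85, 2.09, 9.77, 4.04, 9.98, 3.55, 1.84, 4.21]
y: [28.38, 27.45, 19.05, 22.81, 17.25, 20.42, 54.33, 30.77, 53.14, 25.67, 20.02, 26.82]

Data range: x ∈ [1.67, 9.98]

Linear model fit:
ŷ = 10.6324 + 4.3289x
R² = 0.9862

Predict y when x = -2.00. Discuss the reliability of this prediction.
ŷ = 1.9746, but this is extrapolation (below the data range [1.67, 9.98]) and may be unreliable.

Prediction calculation:
ŷ = 10.6324 + 4.3289 × (-2.00)
ŷ = 1.9746

Reliability:
- Data range: x ∈ [1.67, 9.98]
- Prediction point: x = -2.00 is 3.67 units below the observed range → this is EXTRAPOLATION, not interpolation

Why that matters here:
- The standard error of prediction grows with (x − x̄)², and x = -2.00 is far from x̄ = 4.21
- Real relationships often flatten, saturate, or turn nonlinear at extremes

The R² = 0.9862 only validates the fit within [1.67, 9.98]; treat ŷ = 1.9746 with caution.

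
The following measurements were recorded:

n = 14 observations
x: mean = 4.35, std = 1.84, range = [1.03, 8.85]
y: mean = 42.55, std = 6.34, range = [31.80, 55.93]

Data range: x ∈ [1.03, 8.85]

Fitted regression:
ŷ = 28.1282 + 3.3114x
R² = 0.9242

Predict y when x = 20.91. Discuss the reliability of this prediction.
ŷ = 97.3696 (extrapolation — x = 20.91 lies outside [1.03, 8.85], so reliability is low).

Prediction calculation:
ŷ = 28.1282 + 3.3114 × 20.91
ŷ = 97.3696

Reliability:
- Data range: x ∈ [1.03, 8.85]
- Prediction point: x = 20.91 is 12.06 units above the observed range → this is EXTRAPOLATION, not interpolation

Why that matters here:
- There are no observations near this x to validate the fitted line there
- The standard error of prediction grows with (x − x̄)², and x = 20.91 is far from x̄ = 4.35

A defensible statement: 'if the linear trend continued to x = 20.91, y would be about 97.3696' — the premise is untested.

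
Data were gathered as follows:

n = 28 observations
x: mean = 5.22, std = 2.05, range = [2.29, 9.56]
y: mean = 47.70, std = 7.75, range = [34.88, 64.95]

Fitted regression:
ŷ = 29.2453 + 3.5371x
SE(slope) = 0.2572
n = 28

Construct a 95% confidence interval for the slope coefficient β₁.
The 95% CI for β₁ is (3.0084, 4.0658)

Confidence interval for the slope:

The 95% CI for β₁ is: β̂₁ ± t*(α/2, n-2) × SE(β̂₁)

Step 1: Find critical t-value
- Confidence level = 0.95
- Degrees of freedom = n - 2 = 28 - 2 = 26
- t*(α/2, 26) = 2.0555

Step 2: Calculate margin of error
Margin = 2.0555 × 0.2572 = 0.5287

Step 3: Construct interval
CI = 3.5371 ± 0.5287
CI = (3.0084, 4.0658)

Interpretation: each one-unit increase in x is associated with a change in mean y of between 3.0084 and 4.0658, with 95% confidence.
Both endpoints are positive, so the data support a genuinely positive slope at this confidence level.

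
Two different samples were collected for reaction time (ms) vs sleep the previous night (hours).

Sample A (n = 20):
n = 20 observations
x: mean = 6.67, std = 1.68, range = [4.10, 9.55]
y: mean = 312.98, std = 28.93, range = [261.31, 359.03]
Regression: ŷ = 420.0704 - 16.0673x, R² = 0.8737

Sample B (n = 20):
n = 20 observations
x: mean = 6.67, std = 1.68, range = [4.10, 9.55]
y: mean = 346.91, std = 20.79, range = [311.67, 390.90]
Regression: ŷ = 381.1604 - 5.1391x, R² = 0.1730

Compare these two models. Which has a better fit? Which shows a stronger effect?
Model A has the better fit (R² = 0.8737 vs 0.1730). Model A shows the stronger effect (|β₁| = 16.0673 vs 5.1391).

Model Comparison:

Fit — compare R²:
- Model A: R² = 0.8737 → 87.37% of variance in reaction time explained
- Model B: R² = 0.1730 → 17.30% of variance in reaction time explained
- 0.8737 > 0.1730 → Model A has the better fit

Effect size (slope magnitude):
- Model A: β₁ = -16.0673 → predicted reaction time falls 16.0673 ms per additional hour of sleep
- Model B: β₁ = -5.1391 → predicted reaction time falls 5.1391 ms per additional hour of sleep
- |-16.0673| > |-5.1391| → Model A shows the stronger marginal effect

Notes:
- A better fit (higher R²) doesn't necessarily mean a more important relationship.
- The two samples could reflect different populations, time periods, or measurement quality.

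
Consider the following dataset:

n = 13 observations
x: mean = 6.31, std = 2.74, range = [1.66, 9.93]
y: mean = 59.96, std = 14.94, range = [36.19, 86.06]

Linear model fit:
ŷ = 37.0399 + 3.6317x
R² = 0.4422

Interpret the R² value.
About 44.22% of the variability in y is accounted for by the regression on x (R² = 0.4422) — a moderate linear fit.

The coefficient of determination R² is the fraction of the total variation in y that the fitted line accounts for.

Here R² = 0.4422:
- Explained: 44.22% of the variation in y
- Unexplained (residual): 100% − 44.22% = 55.78%
- Rule of thumb (below 0.3 weak; 0.3 to below 0.7 moderate; 0.7 and above strong) → moderate

Note: R² says nothing about causation, and a high R² does not by itself mean the linear form is appropriate — check the residuals.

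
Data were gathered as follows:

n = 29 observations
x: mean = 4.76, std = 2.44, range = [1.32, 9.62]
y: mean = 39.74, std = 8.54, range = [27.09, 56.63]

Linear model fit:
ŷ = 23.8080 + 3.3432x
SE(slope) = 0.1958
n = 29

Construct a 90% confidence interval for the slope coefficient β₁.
The 90% CI for β₁ is (3.0097, 3.6767)

Confidence interval for the slope:

The 90% CI for β₁ is: β̂₁ ± t*(α/2, n-2) × SE(β̂₁)

Step 1: Find critical t-value
- Confidence level = 0.9
- Degrees of freedom = n - 2 = 29 - 2 = 27
- t*(α/2, 27) = 1.7033

Step 2: Calculate margin of error
Margin = 1.7033 × 0.1958 = 0.3335

Step 3: Construct interval
CI = 3.3432 ± 0.3335
CI = (3.0097, 3.6767)

Interpretation: each one-unit increase in x is associated with a change in mean y of between 3.0097 and 3.6767, with 90% confidence.
Since 0 is outside the interval, a two-sided test at α = 0.10 would reject H₀: β₁ = 0.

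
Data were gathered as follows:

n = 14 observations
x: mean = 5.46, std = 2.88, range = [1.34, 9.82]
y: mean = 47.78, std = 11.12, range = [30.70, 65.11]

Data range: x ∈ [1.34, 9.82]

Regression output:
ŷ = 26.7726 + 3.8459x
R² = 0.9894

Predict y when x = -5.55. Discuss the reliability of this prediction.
ŷ = 5.4279 (extrapolation — x = -5.55 lies outside [1.34, 9.82], so reliability is low).

Prediction calculation:
ŷ = 26.7726 + 3.8459 × (-5.55)
ŷ = 5.4279

Reliability:
- Data range: x ∈ [1.34, 9.82]
- Prediction point: x = -5.55 is 6.89 units below the observed range → this is EXTRAPOLATION, not interpolation

Why that matters here:
- The standard error of prediction grows with (x − x̄)², and x = -5.55 is far from x̄ = 5.46
- Real relationships often flatten, saturate, or turn nonlinear at extremes
- The linear relationship may not hold outside the observed range

The R² = 0.9894 only validates the fit within [1.34, 9.82]; treat ŷ = 5.4279 with caution.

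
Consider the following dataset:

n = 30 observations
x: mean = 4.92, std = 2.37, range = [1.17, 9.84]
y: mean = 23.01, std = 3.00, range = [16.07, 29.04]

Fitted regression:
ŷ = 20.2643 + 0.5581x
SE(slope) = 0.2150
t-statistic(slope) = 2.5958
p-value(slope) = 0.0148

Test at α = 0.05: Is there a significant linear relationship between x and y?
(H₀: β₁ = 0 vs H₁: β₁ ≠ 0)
Since p-value = 0.0148 < α = 0.05, reject H₀ — the slope is significantly different from 0.

Hypothesis test for the slope coefficient:

H₀: β₁ = 0 (no linear relationship)
H₁: β₁ ≠ 0 (linear relationship exists)

Test statistic: t = β̂₁ / SE(β̂₁) = 0.5581 / 0.2150 = 2.5958

p = 0.0148: how often a slope estimate this far from 0 (in SE units) would arise by chance if β₁ were truly 0.

Decision rule: reject H₀ if p-value < α.
p-value = 0.0148 < α = 0.05 → reject H₀.

At α = 0.05 the data do provide convincing evidence of a nonzero slope.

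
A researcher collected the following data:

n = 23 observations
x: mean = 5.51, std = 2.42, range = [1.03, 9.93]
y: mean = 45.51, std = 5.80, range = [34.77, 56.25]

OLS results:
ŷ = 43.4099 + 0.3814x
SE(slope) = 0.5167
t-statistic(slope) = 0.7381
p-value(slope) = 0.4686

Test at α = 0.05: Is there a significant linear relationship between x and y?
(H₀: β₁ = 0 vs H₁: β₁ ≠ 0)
p-value = 0.4686 ≥ α = 0.05, so we fail to reject H₀. The relationship is not significant.

Hypothesis test for the slope coefficient:

H₀: β₁ = 0 (no linear relationship)
H₁: β₁ ≠ 0 (linear relationship exists)

Test statistic: t = β̂₁ / SE(β̂₁) = 0.3814 / 0.5167 = 0.7381

p = 0.4686: how often a slope estimate this far from 0 (in SE units) would arise by chance if β₁ were truly 0.

Decision rule: reject H₀ if p-value < α.
p-value = 0.4686 ≥ α = 0.05 → fail to reject H₀.

At α = 0.05 the data do not provide convincing evidence of a nonzero slope.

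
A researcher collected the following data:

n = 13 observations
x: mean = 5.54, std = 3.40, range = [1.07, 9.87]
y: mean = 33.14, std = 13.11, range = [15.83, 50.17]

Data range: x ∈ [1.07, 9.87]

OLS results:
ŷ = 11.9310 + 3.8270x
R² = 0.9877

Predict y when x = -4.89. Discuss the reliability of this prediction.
The equation gives ŷ = -6.7830; however x = -4.89 is 5.96 units below the observed range, so this extrapolated value should not be trusted.

Prediction calculation:
ŷ = 11.9310 + 3.8270 × (-4.89)
ŷ = -6.7830

Reliability:
- Data range: x ∈ [1.07, 9.87]
- Prediction point: x = -4.89 is 5.96 units below the observed range → this is EXTRAPOLATION, not interpolation

Why that matters here:
- There are no observations near this x to validate the fitted line there
- Real relationships often flatten, saturate, or turn nonlinear at extremes

The R² = 0.9877 only validates the fit within [1.07, 9.87]; treat ŷ = -6.7830 with caution.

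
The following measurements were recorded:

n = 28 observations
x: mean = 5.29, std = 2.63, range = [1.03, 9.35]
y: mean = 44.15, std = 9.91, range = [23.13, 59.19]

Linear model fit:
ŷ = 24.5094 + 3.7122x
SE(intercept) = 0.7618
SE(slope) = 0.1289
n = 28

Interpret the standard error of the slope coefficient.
SE(slope) = 0.1289 measures the uncertainty in the estimated slope. The coefficient is estimated precisely (SE/|β̂₁| = 3.5%).

SE(β̂₁) = s / √Sxx, where s is the residual standard deviation and Sxx = Σ(x − x̄)². It is the yardstick for how far β̂₁ = 3.7122 could plausibly be from the true slope.

Relative precision:
- SE / |β̂₁| = 0.1289 / 3.7122 = 3.5%
- Rule of thumb (under 20%: precise; 20% to under 50%: moderately precise; 50% or more: imprecise) → precise

Rough 95% range (±2 SE): 3.7122 ± 0.2578 → (3.4544, 3.9700).

What drives SE(β̂₁): more residual scatter → larger SE; wider spread of x values → smaller SE; larger n (here n = 28) → smaller SE.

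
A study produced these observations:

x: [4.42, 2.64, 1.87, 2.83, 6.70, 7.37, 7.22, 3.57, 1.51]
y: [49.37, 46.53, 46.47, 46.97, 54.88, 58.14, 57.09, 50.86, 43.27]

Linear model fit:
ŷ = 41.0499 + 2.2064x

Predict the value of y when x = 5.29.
ŷ = 52.7218

x = 5.29 lies inside the observed range [1.51, 7.37], so the fitted equation applies directly:

ŷ = 41.0499 + 2.2064 × 5.29
ŷ = 41.0499 + 11.6719
ŷ = 52.7218

This is the fitted mean response at that x — an individual observation would come with a wider prediction interval.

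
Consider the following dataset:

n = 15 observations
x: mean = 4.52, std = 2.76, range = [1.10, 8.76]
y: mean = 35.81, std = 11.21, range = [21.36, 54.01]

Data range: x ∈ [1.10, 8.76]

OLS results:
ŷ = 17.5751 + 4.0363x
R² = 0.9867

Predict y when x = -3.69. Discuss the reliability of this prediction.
ŷ = 2.6812, but this is extrapolation (below the data range [1.10, 8.76]) and may be unreliable.

Prediction calculation:
ŷ = 17.5751 + 4.0363 × (-3.69)
ŷ = 2.6812

Reliability:
- Data range: x ∈ [1.10, 8.76]
- Prediction point: x = -3.69 is 4.79 units below the observed range → this is EXTRAPOLATION, not interpolation

Why that matters here:
- R² describes fit only over the sampled x values; it says nothing about behaviour beyond them
- The linear relationship may not hold outside the observed range
- Real relationships often flatten, saturate, or turn nonlinear at extremes

Report the number if required, but flag clearly that it is an extrapolation.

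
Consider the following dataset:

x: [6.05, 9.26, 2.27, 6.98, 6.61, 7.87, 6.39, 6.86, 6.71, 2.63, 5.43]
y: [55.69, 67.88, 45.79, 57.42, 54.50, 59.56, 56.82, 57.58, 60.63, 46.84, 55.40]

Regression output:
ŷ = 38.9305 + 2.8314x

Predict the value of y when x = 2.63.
ŷ = 46.3771

x = 2.63 lies inside the observed range [2.27, 9.26], so the fitted equation applies directly:

ŷ = 38.9305 + 2.8314 × 2.63
ŷ = 38.9305 + 7.4466
ŷ = 46.3771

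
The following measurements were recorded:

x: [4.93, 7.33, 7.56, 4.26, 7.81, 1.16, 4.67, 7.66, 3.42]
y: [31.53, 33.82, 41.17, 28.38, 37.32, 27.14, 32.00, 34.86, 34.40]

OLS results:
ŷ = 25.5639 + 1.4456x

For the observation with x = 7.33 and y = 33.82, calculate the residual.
Residual = -2.3401

The residual is the difference between the actual value and the predicted value:

Residual = y - ŷ

Step 1: Calculate predicted value
ŷ = 25.5639 + 1.4456 × 7.33
ŷ = 36.1601

Step 2: Calculate residual
Residual = 33.82 - 36.1601
Residual = -2.3401

Interpretation: the model overestimates the actual value by 2.3401 at this point (negative residual → observation lies below the fitted line).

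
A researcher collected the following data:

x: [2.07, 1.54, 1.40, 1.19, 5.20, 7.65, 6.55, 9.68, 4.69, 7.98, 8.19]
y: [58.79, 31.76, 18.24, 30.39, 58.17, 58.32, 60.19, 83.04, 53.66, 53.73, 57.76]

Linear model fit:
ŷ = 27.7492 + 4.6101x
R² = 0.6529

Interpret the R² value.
The model explains 65.29% of the variance in y (R² = 0.6529), leaving 34.71% unexplained; the fit is moderate.

R² = 1 − SS_res/SS_tot compares the residual scatter to the total scatter of y about its mean.

Here R² = 0.6529:
- Explained: 65.29% of the variation in y
- Unexplained (residual): 100% − 65.29% = 34.71%
- Rule of thumb (below 0.3 weak; 0.3 to below 0.7 moderate; 0.7 and above strong) → moderate

Calculation: R² = 1 − (SS_res / SS_tot), where SS_res is the sum of squared residuals and SS_tot the total sum of squares.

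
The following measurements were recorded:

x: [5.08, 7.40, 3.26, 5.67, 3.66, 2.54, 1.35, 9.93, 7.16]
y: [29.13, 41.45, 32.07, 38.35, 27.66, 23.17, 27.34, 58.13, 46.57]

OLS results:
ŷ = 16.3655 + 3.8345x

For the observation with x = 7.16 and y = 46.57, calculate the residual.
Residual = 2.7495

The residual is the difference between the actual value and the predicted value:

Residual = y - ŷ

Step 1: Calculate predicted value
ŷ = 16.3655 + 3.8345 × 7.16
ŷ = 43.8205

Step 2: Calculate residual
Residual = 46.57 - 43.8205
Residual = 2.7495

Sign check: y > ŷ, so the point is above the line and the fit underestimates here.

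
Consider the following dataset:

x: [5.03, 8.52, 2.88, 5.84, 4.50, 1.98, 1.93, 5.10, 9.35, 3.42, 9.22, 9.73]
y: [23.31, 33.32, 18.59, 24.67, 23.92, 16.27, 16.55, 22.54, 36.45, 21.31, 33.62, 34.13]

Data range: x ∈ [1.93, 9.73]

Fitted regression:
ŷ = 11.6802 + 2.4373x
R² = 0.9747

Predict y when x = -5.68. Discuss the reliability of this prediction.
ŷ = -2.1637, but this is extrapolation (below the data range [1.93, 9.73]) and may be unreliable.

Prediction calculation:
ŷ = 11.6802 + 2.4373 × (-5.68)
ŷ = -2.1637

Reliability:
- Data range: x ∈ [1.93, 9.73]
- Prediction point: x = -5.68 is 7.61 units below the observed range → this is EXTRAPOLATION, not interpolation

Why that matters here:
- The linear relationship may not hold outside the observed range
- There are no observations near this x to validate the fitted line there

The R² = 0.9747 only validates the fit within [1.93, 9.73]; treat ŷ = -2.1637 with caution.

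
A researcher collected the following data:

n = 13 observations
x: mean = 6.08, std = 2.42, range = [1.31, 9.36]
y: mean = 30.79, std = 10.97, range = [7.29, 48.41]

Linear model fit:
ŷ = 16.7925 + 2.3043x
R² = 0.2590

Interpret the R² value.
R² = 0.2590 means 25.90% of the variation in y is explained by the linear relationship with x. This indicates a weak fit.

The coefficient of determination R² is the fraction of the total variation in y that the fitted line accounts for.

Here R² = 0.2590:
- Explained: 25.90% of the variation in y
- Unexplained (residual): 100% − 25.90% = 74.10%
- Rule of thumb (below 0.3 weak; 0.3 to below 0.7 moderate; 0.7 and above strong) → weak

Equivalently, for simple linear regression R² = r², so |r| = √0.2590 ≈ 0.5089.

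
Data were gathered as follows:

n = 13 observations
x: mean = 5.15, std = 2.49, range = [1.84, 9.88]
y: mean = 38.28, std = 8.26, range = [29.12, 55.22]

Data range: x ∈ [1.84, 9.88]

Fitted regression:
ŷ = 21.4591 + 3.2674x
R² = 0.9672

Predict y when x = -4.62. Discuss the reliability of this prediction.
ŷ = 6.3637, but this is extrapolation (below the data range [1.84, 9.88]) and may be unreliable.

Prediction calculation:
ŷ = 21.4591 + 3.2674 × (-4.62)
ŷ = 6.3637

Reliability:
- Data range: x ∈ [1.84, 9.88]
- Prediction point: x = -4.62 is 6.46 units below the observed range → this is EXTRAPOLATION, not interpolation

Why that matters here:
- The standard error of prediction grows with (x − x̄)², and x = -4.62 is far from x̄ = 5.15
- Real relationships often flatten, saturate, or turn nonlinear at extremes

The R² = 0.9672 only validates the fit within [1.84, 9.88]; treat ŷ = 6.3637 with caution.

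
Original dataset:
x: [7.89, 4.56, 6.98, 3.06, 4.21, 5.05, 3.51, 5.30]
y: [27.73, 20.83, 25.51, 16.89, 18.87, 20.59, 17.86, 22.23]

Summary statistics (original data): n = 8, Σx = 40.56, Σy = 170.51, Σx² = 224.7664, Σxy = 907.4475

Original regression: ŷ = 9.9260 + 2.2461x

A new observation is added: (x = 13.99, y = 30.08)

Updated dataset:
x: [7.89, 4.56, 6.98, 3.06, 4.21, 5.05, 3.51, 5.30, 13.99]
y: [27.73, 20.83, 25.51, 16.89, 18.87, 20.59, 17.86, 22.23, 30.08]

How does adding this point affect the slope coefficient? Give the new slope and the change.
Adding the point moves β₁ from 2.2461 to 1.2517, i.e. it decreases by 0.9944 (-44.3%).

x = 13.99 lies well outside the original x-range [3.06, 7.89] (x̄ ≈ 5.07), so this observation has high leverage and can move the slope substantially.

Step 1: Update the sums with the new point (n goes from 8 to 9)
Σx  = 40.56 + 13.99 = 54.55
Σy  = 170.51 + 30.08 = 200.59
Σx² = 224.7664 + 13.99² = 224.7664 + 195.7201 = 420.4865
Σxy = 907.4475 + 13.99×30.08 = 907.4475 + 420.8192 = 1328.2667

Step 2: Recompute the slope with b₁ = (nΣxy − ΣxΣy) / (nΣx² − (Σx)²)
Numerator   = 9×1328.2667 − 54.55×200.59 = 11954.4003 − 10942.1845 = 1012.2158
Denominator = 9×420.4865 − 54.55² = 3784.3785 − 2975.7025 = 808.6760
b₁(new) = 1012.2158 / 808.6760 = 1.2517

(Same formula on the original sums: (8×907.4475 − 40.56×170.51) / (8×224.7664 − 40.56²) = 343.6944 / 153.0176 = 2.2461, matching the given fit.)

Step 3: Change in slope
Δβ₁ = 1.2517 − 2.2461 = -0.9944
Relative change = -0.9944 / 2.2461 × 100% = -44.3%
→ the slope decreases when the point is added.

Because the point sits below the extension of the original line at a high-leverage x, it tilts the fit down.
In practice: investigate whether it comes from the same population as the rest of the sample; examine leverage (hᵢ) and Cook's distance rather than deleting it automatically.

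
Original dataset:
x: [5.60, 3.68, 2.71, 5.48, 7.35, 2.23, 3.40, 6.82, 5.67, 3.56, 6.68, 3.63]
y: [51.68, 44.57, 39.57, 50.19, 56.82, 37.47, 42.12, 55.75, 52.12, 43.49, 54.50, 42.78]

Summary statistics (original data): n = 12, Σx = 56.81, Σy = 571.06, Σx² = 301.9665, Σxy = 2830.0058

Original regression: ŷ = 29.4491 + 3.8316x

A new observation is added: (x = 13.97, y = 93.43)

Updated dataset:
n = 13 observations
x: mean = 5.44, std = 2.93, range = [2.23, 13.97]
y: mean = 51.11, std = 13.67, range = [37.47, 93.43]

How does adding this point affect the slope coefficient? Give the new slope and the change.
The slope changes from 3.8316 to 4.6290 (change of +0.7974, or +20.8%).

The new point has HIGH LEVERAGE: x = 13.97 is far from the original mean x̄ = 56.81/12 ≈ 4.73 (original range [2.23, 7.35]).

Step 1: Update the sums with the new point (n goes from 12 to 13)
Σx  = 56.81 + 13.97 = 70.78
Σy  = 571.06 + 93.43 = 664.49
Σx² = 301.9665 + 13.97² = 301.9665 + 195.1609 = 497.1274
Σxy = 2830.0058 + 13.97×93.43 = 2830.0058 + 1305.2171 = 4135.2229

Step 2: Recompute the slope with b₁ = (nΣxy − ΣxΣy) / (nΣx² − (Σx)²)
Numerator   = 13×4135.2229 − 70.78×664.49 = 53757.8977 − 47032.6022 = 6725.2955
Denominator = 13×497.1274 − 70.78² = 6462.6562 − 5009.8084 = 1452.8478
b₁(new) = 6725.2955 / 1452.8478 = 4.6290

(Same formula on the original sums: (12×2830.0058 − 56.81×571.06) / (12×301.9665 − 56.81²) = 1518.1510 / 396.2219 = 3.8316, matching the given fit.)

Step 3: Change in slope
Δβ₁ = 4.6290 − 3.8316 = +0.7974
Relative change = +0.7974 / 3.8316 × 100% = +20.8%
→ the slope increases when the point is added.

A high-leverage point only changes the slope if it is off the original line; here y = 93.43 is above the original trend, so the slope increases.
In practice: examine leverage (hᵢ) and Cook's distance rather than deleting it automatically; check such a point for data-entry or measurement error.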